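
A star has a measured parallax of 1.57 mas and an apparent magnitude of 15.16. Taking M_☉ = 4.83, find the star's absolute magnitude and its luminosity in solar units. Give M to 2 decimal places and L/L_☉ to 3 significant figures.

M ≈ 6.14; L/L_☉ ≈ 0.299

d = 1/p = 1000/1.57 mas = 636.9 pc
M = m − 5 log₁₀ d + 5 = 15.16 − 5·2.8041 + 5 = 6.139
M − M_☉ = 6.139 − 4.83 = 1.309
L/L_☉ = 10^(−0.4 × 1.309) = 0.2994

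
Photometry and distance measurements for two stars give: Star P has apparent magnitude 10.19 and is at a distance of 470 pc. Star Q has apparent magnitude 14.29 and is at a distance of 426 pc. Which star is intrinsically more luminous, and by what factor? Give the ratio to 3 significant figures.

Star P is more luminous, by a factor of 53.1.

Star P: M = m − 5 log₁₀ d + 5 = 10.19 − 5·2.6721 + 5 = 1.830
Star Q: M = m − 5 log₁₀ d + 5 = 14.29 − 5·2.6294 + 5 = 6.143
ΔM = M_P − M_Q = 1.830 − (6.143) = -4.313; smaller M is more luminous → Star P.
L ratio = 10^(0.4 |ΔM|) = 10^1.725 = 53.13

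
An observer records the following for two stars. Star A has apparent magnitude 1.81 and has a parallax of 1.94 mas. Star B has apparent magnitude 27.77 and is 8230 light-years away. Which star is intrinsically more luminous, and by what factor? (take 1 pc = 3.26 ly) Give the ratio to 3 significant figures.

Star A: p = 1.94 mas = 1.94×10^-3″ → d = 1/p = 515.5 pc
Star A: M = m − 5 log₁₀ d + 5 = 1.81 − 5·2.7122 + 5 = -6.751
Star B: d = 8230 ly / 3.26 = 2525 pc
Star B: M = m − 5 log₁₀ d + 5 = 27.77 − 5·3.4022 + 5 = 15.759
ΔM = M_A − M_B = -6.751 − (15.759) = -22.510; smaller M is more luminous → Star A.
L ratio = 10^(0.4 |ΔM|) = 10^9.004 = 1.009×10^9

Star A is more luminous, by a factor of 1.01×10^9.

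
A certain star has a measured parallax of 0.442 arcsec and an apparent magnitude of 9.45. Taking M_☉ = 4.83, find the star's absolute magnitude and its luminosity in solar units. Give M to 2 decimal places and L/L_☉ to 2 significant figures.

d = 1/p = 1/0.442″ = 2.262 pc
M = m − 5 log₁₀ d + 5 = 9.45 − 5·0.3546 + 5 = 12.677
M − M_☉ = 12.677 − 4.83 = 7.847
L/L_☉ = 10^(−0.4 × 7.847) = 7.264×10^-4

M ≈ 12.68; L/L_☉ ≈ 7.3×10^-4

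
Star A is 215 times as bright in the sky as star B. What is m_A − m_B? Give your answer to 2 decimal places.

Pogson: Δm = −2.5 log₁₀(ratio) = −2.5 log₁₀(215) = −2.5 × 2.3324 = -5.831
Star A is brighter, so it has the smaller magnitude: the difference is negative.

m_A − m_B ≈ -5.83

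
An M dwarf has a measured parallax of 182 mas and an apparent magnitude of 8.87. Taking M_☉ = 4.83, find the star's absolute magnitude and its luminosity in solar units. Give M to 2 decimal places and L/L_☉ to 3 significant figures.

M ≈ 10.17; L/L_☉ ≈ 7.31×10^-3

d = 1/p = 1000/182 mas = 5.495 pc
M = m − 5 log₁₀ d + 5 = 8.87 − 5·0.7399 + 5 = 10.170
M − M_☉ = 10.170 − 4.83 = 5.340
L/L_☉ = 10^(−0.4 × 5.340) = 7.309×10^-3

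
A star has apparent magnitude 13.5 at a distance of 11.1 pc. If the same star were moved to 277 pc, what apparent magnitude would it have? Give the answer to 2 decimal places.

Flux ∝ 1/d², so Δm = 5 log₁₀(d₂/d₁) = 5 log₁₀(277/11.1) = 6.986
m₂ = m₁ + Δm = 13.5 + (6.986) = 20.486

m ≈ 20.49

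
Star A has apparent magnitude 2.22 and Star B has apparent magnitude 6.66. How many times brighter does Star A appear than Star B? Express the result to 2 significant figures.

Δm = 2.22 − (6.66) = -4.44
Flux ratio = 10^(−0.4 Δm) = 10^(−0.4 × -4.44) = 10^1.776 = 59.70

60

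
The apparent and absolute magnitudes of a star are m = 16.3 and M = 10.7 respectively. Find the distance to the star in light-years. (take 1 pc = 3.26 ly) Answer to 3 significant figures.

Distance modulus: m − M = 16.3 − (10.7) = 5.600
m − M = 5 log₁₀ d − 5
log₁₀ d = (m − M)/5 + 1 = 2.1200
d = 10^2.1200 = 131.8 pc
= 429.8 ly

d ≈ 430 ly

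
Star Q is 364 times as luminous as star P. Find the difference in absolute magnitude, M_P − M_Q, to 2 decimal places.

Pogson: ΔM = −2.5 log₁₀(ratio) = −2.5 log₁₀(364) = −2.5 × 2.5611 = -6.403
Star Q is brighter so has the smaller magnitude: M_P − M_Q is positive.

M_P − M_Q ≈ 6.40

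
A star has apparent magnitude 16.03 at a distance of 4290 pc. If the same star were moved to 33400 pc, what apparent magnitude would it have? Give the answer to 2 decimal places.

m ≈ 20.49

Flux ∝ 1/d², so Δm = 5 log₁₀(d₂/d₁) = 5 log₁₀(33400/4290) = 4.456
m₂ = m₁ + Δm = 16.03 + (4.456) = 20.486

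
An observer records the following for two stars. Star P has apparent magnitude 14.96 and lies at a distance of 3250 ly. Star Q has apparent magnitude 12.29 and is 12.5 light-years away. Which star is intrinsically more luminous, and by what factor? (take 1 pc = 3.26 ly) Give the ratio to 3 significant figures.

Star P is more luminous, by a factor of 5780.

Star P: d = 3250 ly / 3.26 = 996.9 pc
Star P: M = m − 5 log₁₀ d + 5 = 14.96 − 5·2.9987 + 5 = 4.967
Star Q: d = 12.5 ly / 3.26 = 3.834 pc
Star Q: M = m − 5 log₁₀ d + 5 = 12.29 − 5·0.5837 + 5 = 14.372
ΔM = M_P − M_Q = 4.967 − (14.372) = -9.405; smaller M is more luminous → Star P.
L ratio = 10^(0.4 |ΔM|) = 10^3.762 = 5780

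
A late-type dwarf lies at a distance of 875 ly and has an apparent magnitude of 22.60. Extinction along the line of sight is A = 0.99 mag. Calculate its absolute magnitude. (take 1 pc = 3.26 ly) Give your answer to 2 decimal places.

d = 875 ly / 3.26 = 268.4 pc
5 log₁₀(d/10 pc) = 5 log₁₀(268.4) − 5 = 7.144
M = m − 5 log₁₀(d/10) − A = 22.60 − 7.144 − 0.99 = 14.466

M ≈ 14.47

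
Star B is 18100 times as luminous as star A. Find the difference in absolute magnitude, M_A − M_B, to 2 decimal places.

M_A − M_B ≈ 10.64

Pogson: ΔM = −2.5 log₁₀(ratio) = −2.5 log₁₀(18100) = −2.5 × 4.2577 = -10.644
Star B is brighter so has the smaller magnitude: M_A − M_B is positive.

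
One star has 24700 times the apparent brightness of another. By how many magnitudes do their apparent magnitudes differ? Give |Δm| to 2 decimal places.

Pogson: Δm = −2.5 log₁₀(ratio) = −2.5 log₁₀(24700) = −2.5 × 4.3927 = -10.982

|Δm| ≈ 10.98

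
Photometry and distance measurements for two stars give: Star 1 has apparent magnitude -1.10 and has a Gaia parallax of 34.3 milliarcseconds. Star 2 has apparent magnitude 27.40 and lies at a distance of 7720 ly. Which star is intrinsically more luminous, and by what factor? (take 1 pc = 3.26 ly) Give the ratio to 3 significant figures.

Star 1: p = 34.3 mas = 0.0343″ → d = 1/p = 29.15 pc
Star 1: M = m − 5 log₁₀ d + 5 = -1.10 − 5·1.4647 + 5 = -3.424
Star 2: d = 7720 ly / 3.26 = 2368 pc
Star 2: M = m − 5 log₁₀ d + 5 = 27.40 − 5·3.3744 + 5 = 15.528
ΔM = M_1 − M_2 = -3.424 − (15.528) = -18.952; smaller M is more luminous → Star 1.
L ratio = 10^(0.4 |ΔM|) = 10^7.581 = 3.807×10^7

Star 1 is more luminous, by a factor of 3.81×10^7.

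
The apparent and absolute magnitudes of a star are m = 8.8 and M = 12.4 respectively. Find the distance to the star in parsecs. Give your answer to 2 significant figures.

Distance modulus: m − M = 8.8 − (12.4) = -3.600
m − M = 5 log₁₀ d − 5
log₁₀ d = (m − M)/5 + 1 = 0.2800
d = 10^0.2800 = 1.905 pc

d ≈ 1.9 pc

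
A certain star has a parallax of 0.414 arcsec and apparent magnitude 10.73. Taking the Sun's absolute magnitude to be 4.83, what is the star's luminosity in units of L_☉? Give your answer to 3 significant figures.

d = 1/p = 1/0.414″ = 2.415 pc
M = m − 5 log₁₀ d + 5 = 10.73 − 5·0.3830 + 5 = 13.815
M − M_☉ = 13.815 − 4.83 = 8.985
L/L_☉ = 10^(−0.4 × 8.985) = 2.547×10^-4

L/L_☉ ≈ 2.55×10^-4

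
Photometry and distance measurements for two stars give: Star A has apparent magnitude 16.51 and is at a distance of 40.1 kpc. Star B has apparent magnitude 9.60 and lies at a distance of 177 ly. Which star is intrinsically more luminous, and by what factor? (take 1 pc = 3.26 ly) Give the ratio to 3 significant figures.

Star A: d = 40.1 kpc = 40100 pc
Star A: M = m − 5 log₁₀ d + 5 = 16.51 − 5·4.6031 + 5 = -1.506
Star B: d = 177 ly / 3.26 = 54.29 pc
Star B: M = m − 5 log₁₀ d + 5 = 9.60 − 5·1.7348 + 5 = 5.926
ΔM = M_A − M_B = -1.506 − (5.926) = -7.432; smaller M is more luminous → Star A.
L ratio = 10^(0.4 |ΔM|) = 10^2.973 = 939.2

Star A is more luminous, by a factor of 939.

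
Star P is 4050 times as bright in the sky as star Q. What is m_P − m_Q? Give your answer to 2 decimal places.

m_P − m_Q ≈ -9.02

Pogson: Δm = −2.5 log₁₀(ratio) = −2.5 log₁₀(4050) = −2.5 × 3.6075 = -9.019
Star P is brighter, so it has the smaller magnitude: the difference is negative.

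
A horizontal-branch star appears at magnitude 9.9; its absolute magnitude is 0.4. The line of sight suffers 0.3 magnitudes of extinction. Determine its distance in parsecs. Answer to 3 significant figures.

d ≈ 692 pc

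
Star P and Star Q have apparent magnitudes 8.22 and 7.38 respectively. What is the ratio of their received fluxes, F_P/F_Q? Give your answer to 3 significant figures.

F_P/F_Q ≈ 0.461

Magnitude difference = 0.84
Flux ratio = 10^(−0.4 Δm) = 10^(−0.4 × 0.84) = 10^-0.336 = 0.4613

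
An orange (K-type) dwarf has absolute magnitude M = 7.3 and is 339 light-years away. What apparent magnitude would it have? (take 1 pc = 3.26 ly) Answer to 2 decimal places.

m ≈ 12.38

d = 339 ly / 3.26 = 104.0 pc
m = M + 5 log₁₀ d − 5 = 7.3 + 5·2.0170 − 5 = 12.385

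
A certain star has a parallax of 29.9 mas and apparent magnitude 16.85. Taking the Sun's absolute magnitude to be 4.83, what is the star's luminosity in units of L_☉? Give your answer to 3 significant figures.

L/L_☉ ≈ 1.74×10^-4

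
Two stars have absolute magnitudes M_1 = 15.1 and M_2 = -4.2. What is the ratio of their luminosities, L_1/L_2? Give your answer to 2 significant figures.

L_1/L_2 ≈ 1.9×10^-8

ΔM = M_1 − M_2 = 19.3
L_1/L_2 = 10^(−0.4 ΔM) = 10^-7.720 = 1.905×10^-8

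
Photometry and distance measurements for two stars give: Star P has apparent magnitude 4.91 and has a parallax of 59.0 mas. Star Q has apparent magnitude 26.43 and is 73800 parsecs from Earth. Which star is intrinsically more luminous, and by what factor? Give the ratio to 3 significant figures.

Star P is more luminous, by a factor of 21.4.

Star P: p = 59.0 mas = 0.0590″ → d = 1/p = 16.95 pc
Star P: M = m − 5 log₁₀ d + 5 = 4.91 − 5·1.2291 + 5 = 3.764
Star Q: M = m − 5 log₁₀ d + 5 = 26.43 − 5·4.8681 + 5 = 7.090
ΔM = M_P − M_Q = 3.764 − (7.090) = -3.325; smaller M is more luminous → Star P.
L ratio = 10^(0.4 |ΔM|) = 10^1.330 = 21.39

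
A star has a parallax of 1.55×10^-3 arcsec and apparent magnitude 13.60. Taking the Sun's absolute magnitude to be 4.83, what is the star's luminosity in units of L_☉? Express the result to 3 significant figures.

L/L_☉ ≈ 1.29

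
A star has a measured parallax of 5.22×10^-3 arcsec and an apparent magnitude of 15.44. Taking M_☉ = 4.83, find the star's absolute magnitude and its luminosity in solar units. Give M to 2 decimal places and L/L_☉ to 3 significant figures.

d = 1/p = 1/5.22×10^-3″ = 191.6 pc
M = m − 5 log₁₀ d + 5 = 15.44 − 5·2.2823 + 5 = 9.028
M − M_☉ = 9.028 − 4.83 = 4.198
L/L_☉ = 10^(−0.4 × 4.198) = 0.02092

M ≈ 9.03; L/L_☉ ≈ 0.0209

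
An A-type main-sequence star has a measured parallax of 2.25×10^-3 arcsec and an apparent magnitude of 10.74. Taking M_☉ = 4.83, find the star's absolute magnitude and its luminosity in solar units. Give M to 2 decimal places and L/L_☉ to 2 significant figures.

d = 1/p = 1/2.25×10^-3″ = 444.4 pc
M = m − 5 log₁₀ d + 5 = 10.74 − 5·2.6478 + 5 = 2.501
M − M_☉ = 2.501 − 4.83 = -2.329
L/L_☉ = 10^(−0.4 × -2.329) = 8.543

M ≈ 2.50; L/L_☉ ≈ 8.5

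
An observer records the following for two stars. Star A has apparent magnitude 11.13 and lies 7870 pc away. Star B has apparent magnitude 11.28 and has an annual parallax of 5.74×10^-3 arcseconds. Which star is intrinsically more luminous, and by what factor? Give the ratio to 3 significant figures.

Star A is more luminous, by a factor of 2340.

Star A: M = m − 5 log₁₀ d + 5 = 11.13 − 5·3.8960 + 5 = -3.350
Star B: d = 1/p = 1/5.74×10^-3″ = 174.2 pc
Star B: M = m − 5 log₁₀ d + 5 = 11.28 − 5·2.2411 + 5 = 5.075
ΔM = M_A − M_B = -3.350 − (5.075) = -8.424; smaller M is more luminous → Star A.
L ratio = 10^(0.4 |ΔM|) = 10^3.370 = 2343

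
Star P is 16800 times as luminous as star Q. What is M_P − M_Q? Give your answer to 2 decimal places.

M_P − M_Q ≈ -10.56

Pogson: ΔM = −2.5 log₁₀(ratio) = −2.5 log₁₀(16800) = −2.5 × 4.2253 = -10.563
Star P is brighter, so it has the smaller magnitude: the difference is negative.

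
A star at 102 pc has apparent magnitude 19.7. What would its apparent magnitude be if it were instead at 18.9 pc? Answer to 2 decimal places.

Flux ∝ 1/d², so Δm = 5 log₁₀(d₂/d₁) = 5 log₁₀(18.9/102) = -3.661
m₂ = m₁ + Δm = 19.7 + (-3.661) = 16.039

m ≈ 16.04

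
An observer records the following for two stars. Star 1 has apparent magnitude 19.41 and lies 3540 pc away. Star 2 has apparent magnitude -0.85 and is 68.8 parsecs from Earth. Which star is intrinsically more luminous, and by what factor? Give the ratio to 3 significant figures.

Star 1: M = m − 5 log₁₀ d + 5 = 19.41 − 5·3.5490 + 5 = 6.665
Star 2: M = m − 5 log₁₀ d + 5 = -0.85 − 5·1.8376 + 5 = -5.038
ΔM = M_1 − M_2 = 6.665 − (-5.038) = 11.703; smaller M is more luminous → Star 2.
L ratio = 10^(0.4 |ΔM|) = 10^4.681 = 47990

Star 2 is more luminous, by a factor of 48000.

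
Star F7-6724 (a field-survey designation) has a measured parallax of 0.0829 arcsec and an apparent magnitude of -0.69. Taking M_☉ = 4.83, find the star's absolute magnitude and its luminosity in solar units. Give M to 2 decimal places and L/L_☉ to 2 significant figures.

d = 1/p = 1/0.0829″ = 12.06 pc
M = m − 5 log₁₀ d + 5 = -0.69 − 5·1.0814 + 5 = -1.097
M − M_☉ = -1.097 − 4.83 = -5.927
L/L_☉ = 10^(−0.4 × -5.927) = 234.9

M ≈ -1.10; L/L_☉ ≈ 230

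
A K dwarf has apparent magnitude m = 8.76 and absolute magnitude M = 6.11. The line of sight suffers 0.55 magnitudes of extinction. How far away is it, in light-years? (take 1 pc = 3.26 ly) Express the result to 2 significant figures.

d ≈ 86 ly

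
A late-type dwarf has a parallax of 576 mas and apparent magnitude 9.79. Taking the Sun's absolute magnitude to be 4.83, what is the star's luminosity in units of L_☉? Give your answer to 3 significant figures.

L/L_☉ ≈ 3.13×10^-4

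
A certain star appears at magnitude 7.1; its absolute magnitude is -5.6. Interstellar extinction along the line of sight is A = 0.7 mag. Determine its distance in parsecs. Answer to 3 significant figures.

d ≈ 2510 pc

m − M = 5 log₁₀(d/10 pc) + A  ⇒  7.1 − (-5.6) − 0.7 = 5 log₁₀(d/10)
12.000 = 5 log₁₀(d/10)
log₁₀ d = (m − M − A)/5 + 1 = 3.4000
d = 10^3.4000 = 2512 pc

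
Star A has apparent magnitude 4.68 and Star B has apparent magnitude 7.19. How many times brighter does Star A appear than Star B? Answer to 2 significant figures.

10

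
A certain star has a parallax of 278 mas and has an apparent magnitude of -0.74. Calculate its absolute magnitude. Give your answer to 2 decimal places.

M ≈ 1.48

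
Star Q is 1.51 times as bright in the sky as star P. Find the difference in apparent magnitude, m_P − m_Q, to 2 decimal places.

m_P − m_Q ≈ 0.45

Pogson: Δm = −2.5 log₁₀(ratio) = −2.5 log₁₀(1.51) = −2.5 × 0.1790 = -0.447
Star Q is brighter so has the smaller magnitude: m_P − m_Q is positive.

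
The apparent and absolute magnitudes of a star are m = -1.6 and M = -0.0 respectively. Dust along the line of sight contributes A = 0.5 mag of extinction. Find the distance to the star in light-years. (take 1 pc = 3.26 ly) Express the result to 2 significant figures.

d ≈ 12 ly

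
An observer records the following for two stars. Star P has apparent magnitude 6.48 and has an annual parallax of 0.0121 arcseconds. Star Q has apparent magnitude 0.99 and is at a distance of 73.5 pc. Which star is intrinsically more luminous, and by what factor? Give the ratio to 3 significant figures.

Star Q is more luminous, by a factor of 124.

Star P: d = 1/p = 1/0.0121″ = 82.64 pc
Star P: M = m − 5 log₁₀ d + 5 = 6.48 − 5·1.9172 + 5 = 1.894
Star Q: M = m − 5 log₁₀ d + 5 = 0.99 − 5·1.8663 + 5 = -3.341
ΔM = M_P − M_Q = 1.894 − (-3.341) = 5.235; smaller M is more luminous → Star Q.
L ratio = 10^(0.4 |ΔM|) = 10^2.094 = 124.2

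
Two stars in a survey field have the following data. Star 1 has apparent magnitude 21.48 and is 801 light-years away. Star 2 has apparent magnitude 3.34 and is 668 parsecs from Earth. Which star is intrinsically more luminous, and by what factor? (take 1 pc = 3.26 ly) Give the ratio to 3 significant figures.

Star 2 is more luminous, by a factor of 1.33×10^8.

Star 1: d = 801 ly / 3.26 = 245.7 pc
Star 1: M = m − 5 log₁₀ d + 5 = 21.48 − 5·2.3904 + 5 = 14.528
Star 2: M = m − 5 log₁₀ d + 5 = 3.34 − 5·2.8248 + 5 = -5.784
ΔM = M_1 − M_2 = 14.528 − (-5.784) = 20.312; smaller M is more luminous → Star 2.
L ratio = 10^(0.4 |ΔM|) = 10^8.125 = 1.333×10^8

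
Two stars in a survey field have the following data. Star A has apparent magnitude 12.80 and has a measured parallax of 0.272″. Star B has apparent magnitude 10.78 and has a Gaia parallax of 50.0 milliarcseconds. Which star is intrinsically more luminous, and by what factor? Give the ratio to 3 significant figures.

Star A: d = 1/p = 1/0.272″ = 3.676 pc
Star A: M = m − 5 log₁₀ d + 5 = 12.80 − 5·0.5654 + 5 = 14.973
Star B: p = 50.0 mas = 0.0500″ → d = 1/p = 20.00 pc
Star B: M = m − 5 log₁₀ d + 5 = 10.78 − 5·1.3010 + 5 = 9.275
ΔM = M_A − M_B = 14.973 − (9.275) = 5.698; smaller M is more luminous → Star B.
L ratio = 10^(0.4 |ΔM|) = 10^2.279 = 190.2

Star B is more luminous, by a factor of 190.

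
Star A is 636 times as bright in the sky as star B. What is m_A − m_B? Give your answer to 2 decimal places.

m_A − m_B ≈ -7.01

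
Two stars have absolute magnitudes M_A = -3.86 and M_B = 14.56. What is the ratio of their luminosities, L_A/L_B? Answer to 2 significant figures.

L_A/L_B ≈ 2.3×10^7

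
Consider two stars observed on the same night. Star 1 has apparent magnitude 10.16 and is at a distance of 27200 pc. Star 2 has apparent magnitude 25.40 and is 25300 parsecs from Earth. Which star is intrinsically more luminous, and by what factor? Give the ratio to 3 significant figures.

Star 1 is more luminous, by a factor of 1.44×10^6.

Star 1: M = m − 5 log₁₀ d + 5 = 10.16 − 5·4.4346 + 5 = -7.013
Star 2: M = m − 5 log₁₀ d + 5 = 25.40 − 5·4.4031 + 5 = 8.384
ΔM = M_1 − M_2 = -7.013 − (8.384) = -15.397; smaller M is more luminous → Star 1.
L ratio = 10^(0.4 |ΔM|) = 10^6.159 = 1.442×10^6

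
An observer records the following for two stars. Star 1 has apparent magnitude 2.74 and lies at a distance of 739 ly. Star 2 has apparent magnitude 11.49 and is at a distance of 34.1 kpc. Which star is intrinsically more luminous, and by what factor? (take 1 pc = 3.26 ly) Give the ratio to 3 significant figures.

Star 1: d = 739 ly / 3.26 = 226.7 pc
Star 1: M = m − 5 log₁₀ d + 5 = 2.74 − 5·2.3554 + 5 = -4.037
Star 2: d = 34.1 kpc = 34100 pc
Star 2: M = m − 5 log₁₀ d + 5 = 11.49 − 5·4.5328 + 5 = -6.174
ΔM = M_1 − M_2 = -4.037 − (-6.174) = 2.137; smaller M is more luminous → Star 2.
L ratio = 10^(0.4 |ΔM|) = 10^0.855 = 7.156

Star 2 is more luminous, by a factor of 7.16.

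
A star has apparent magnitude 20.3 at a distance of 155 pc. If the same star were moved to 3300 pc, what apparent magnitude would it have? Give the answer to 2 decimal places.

m ≈ 26.94

Flux ∝ 1/d², so Δm = 5 log₁₀(d₂/d₁) = 5 log₁₀(3300/155) = 6.641
m₂ = m₁ + Δm = 20.3 + (6.641) = 26.941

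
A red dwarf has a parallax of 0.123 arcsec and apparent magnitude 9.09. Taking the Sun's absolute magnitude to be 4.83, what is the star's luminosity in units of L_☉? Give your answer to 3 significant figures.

L/L_☉ ≈ 0.0131

d = 1/p = 1/0.123″ = 8.130 pc
M = m − 5 log₁₀ d + 5 = 9.09 − 5·0.9101 + 5 = 9.540
M − M_☉ = 9.540 − 4.83 = 4.710
L/L_☉ = 10^(−0.4 × 4.710) = 0.01307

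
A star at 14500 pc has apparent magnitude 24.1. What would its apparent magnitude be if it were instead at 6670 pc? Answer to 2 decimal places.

Flux ∝ 1/d², so Δm = 5 log₁₀(d₂/d₁) = 5 log₁₀(6670/14500) = -1.686
m₂ = m₁ + Δm = 24.1 + (-1.686) = 22.414

m ≈ 22.41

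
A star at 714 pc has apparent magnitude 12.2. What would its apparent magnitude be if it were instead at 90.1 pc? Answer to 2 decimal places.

m ≈ 7.71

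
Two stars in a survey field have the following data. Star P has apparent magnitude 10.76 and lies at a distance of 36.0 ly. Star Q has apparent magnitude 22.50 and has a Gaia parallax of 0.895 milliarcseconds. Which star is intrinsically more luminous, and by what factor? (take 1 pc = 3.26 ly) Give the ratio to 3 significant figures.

Star P is more luminous, by a factor of 4.85.

Star P: d = 36.0 ly / 3.26 = 11.04 pc
Star P: M = m − 5 log₁₀ d + 5 = 10.76 − 5·1.0431 + 5 = 10.545
Star Q: p = 0.895 mas = 8.95×10^-4″ → d = 1/p = 1117 pc
Star Q: M = m − 5 log₁₀ d + 5 = 22.50 − 5·3.0482 + 5 = 12.259
ΔM = M_P − M_Q = 10.545 − (12.259) = -1.715; smaller M is more luminous → Star P.
L ratio = 10^(0.4 |ΔM|) = 10^0.686 = 4.851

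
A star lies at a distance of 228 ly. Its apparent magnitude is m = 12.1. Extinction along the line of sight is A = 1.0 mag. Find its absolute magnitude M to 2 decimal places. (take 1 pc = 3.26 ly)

d = 228 ly / 3.26 = 69.94 pc
5 log₁₀(d/10 pc) = 5 log₁₀(69.94) − 5 = 4.224
M = m − 5 log₁₀(d/10) − A = 12.1 − 4.224 − 1.0 = 6.876

M ≈ 6.88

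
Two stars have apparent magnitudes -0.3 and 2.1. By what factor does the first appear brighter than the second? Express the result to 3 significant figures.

Magnitude difference = -2.4
Flux ratio = 10^(−0.4 Δm) = 10^(−0.4 × -2.4) = 10^0.960 = 9.120

9.12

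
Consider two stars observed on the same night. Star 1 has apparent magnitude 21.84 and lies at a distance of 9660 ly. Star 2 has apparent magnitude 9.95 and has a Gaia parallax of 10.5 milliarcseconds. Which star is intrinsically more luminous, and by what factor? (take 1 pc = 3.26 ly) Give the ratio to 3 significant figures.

Star 2 is more luminous, by a factor of 58.9.

Star 1: d = 9660 ly / 3.26 = 2963 pc
Star 1: M = m − 5 log₁₀ d + 5 = 21.84 − 5·3.4718 + 5 = 9.481
Star 2: p = 10.5 mas = 0.0105″ → d = 1/p = 95.24 pc
Star 2: M = m − 5 log₁₀ d + 5 = 9.95 − 5·1.9788 + 5 = 5.056
ΔM = M_1 − M_2 = 9.481 − (5.056) = 4.425; smaller M is more luminous → Star 2.
L ratio = 10^(0.4 |ΔM|) = 10^1.770 = 58.90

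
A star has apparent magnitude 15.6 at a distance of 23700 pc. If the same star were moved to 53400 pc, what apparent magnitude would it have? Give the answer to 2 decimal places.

m ≈ 17.36

Flux ∝ 1/d², so Δm = 5 log₁₀(d₂/d₁) = 5 log₁₀(53400/23700) = 1.764
m₂ = m₁ + Δm = 15.6 + (1.764) = 17.364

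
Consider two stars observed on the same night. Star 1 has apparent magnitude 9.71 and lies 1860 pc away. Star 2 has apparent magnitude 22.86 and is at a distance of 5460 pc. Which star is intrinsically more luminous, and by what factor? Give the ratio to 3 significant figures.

Star 1 is more luminous, by a factor of 21100.

Star 1: M = m − 5 log₁₀ d + 5 = 9.71 − 5·3.2695 + 5 = -1.638
Star 2: M = m − 5 log₁₀ d + 5 = 22.86 − 5·3.7372 + 5 = 9.174
ΔM = M_1 − M_2 = -1.638 − (9.174) = -10.812; smaller M is more luminous → Star 1.
L ratio = 10^(0.4 |ΔM|) = 10^4.325 = 21120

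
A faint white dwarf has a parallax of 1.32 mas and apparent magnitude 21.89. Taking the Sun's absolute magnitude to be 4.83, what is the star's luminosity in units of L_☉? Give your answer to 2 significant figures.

L/L_☉ ≈ 8.6×10^-4

d = 1/p = 1000/1.32 mas = 757.6 pc
M = m − 5 log₁₀ d + 5 = 21.89 − 5·2.8794 + 5 = 12.493
M − M_☉ = 12.493 − 4.83 = 7.663
L/L_☉ = 10^(−0.4 × 7.663) = 8.607×10^-4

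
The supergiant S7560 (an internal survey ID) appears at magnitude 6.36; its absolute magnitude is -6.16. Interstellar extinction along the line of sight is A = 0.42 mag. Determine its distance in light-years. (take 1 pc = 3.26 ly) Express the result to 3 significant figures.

m − M = 5 log₁₀(d/10 pc) + A  ⇒  6.36 − (-6.16) − 0.42 = 5 log₁₀(d/10)
12.100 = 5 log₁₀(d/10)
log₁₀ d = (m − M − A)/5 + 1 = 3.4200
d = 10^3.4200 = 2630 pc
= 8575 ly

d ≈ 8570 ly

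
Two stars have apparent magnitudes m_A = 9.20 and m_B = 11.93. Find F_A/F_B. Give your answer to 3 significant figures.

F_A/F_B ≈ 12.4

Δm = 9.20 − (11.93) = -2.73
Flux ratio = 10^(−0.4 Δm) = 10^(−0.4 × -2.73) = 10^1.092 = 12.36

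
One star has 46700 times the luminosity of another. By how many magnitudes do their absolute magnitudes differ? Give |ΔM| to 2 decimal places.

Pogson: ΔM = −2.5 log₁₀(ratio) = −2.5 log₁₀(46700) = −2.5 × 4.6693 = -11.673

|ΔM| ≈ 11.67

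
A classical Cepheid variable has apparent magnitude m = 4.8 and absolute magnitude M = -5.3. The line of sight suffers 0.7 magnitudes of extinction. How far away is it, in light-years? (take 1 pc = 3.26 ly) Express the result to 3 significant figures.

d ≈ 2470 ly

m − M = 5 log₁₀(d/10 pc) + A  ⇒  4.8 − (-5.3) − 0.7 = 5 log₁₀(d/10)
9.400 = 5 log₁₀(d/10)
log₁₀ d = (m − M − A)/5 + 1 = 2.8800
d = 10^2.8800 = 758.6 pc
= 2473 ly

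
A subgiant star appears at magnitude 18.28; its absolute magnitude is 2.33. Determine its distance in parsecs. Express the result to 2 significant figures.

d ≈ 15000 pc

Distance modulus: m − M = 18.28 − (2.33) = 15.950
m − M = 5 log₁₀ d − 5
log₁₀ d = (m − M)/5 + 1 = 4.1900
d = 10^4.1900 = 15490 pc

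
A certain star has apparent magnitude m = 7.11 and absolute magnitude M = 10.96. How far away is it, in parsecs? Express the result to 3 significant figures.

μ = m − M = -3.850
m − M = 5 log₁₀ d − 5
log₁₀ d = (m − M)/5 + 1 = 0.2300
d = 10^0.2300 = 1.698 pc

d ≈ 1.70 pc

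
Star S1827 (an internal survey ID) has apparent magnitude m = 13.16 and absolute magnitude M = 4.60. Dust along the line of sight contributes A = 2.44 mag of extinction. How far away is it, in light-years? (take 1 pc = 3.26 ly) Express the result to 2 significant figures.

d ≈ 550 ly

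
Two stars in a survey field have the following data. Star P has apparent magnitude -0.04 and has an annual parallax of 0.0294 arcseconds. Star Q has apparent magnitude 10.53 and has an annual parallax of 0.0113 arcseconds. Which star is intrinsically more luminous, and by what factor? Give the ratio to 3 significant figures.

Star P is more luminous, by a factor of 2500.

Star P: d = 1/p = 1/0.0294″ = 34.01 pc
Star P: M = m − 5 log₁₀ d + 5 = -0.04 − 5·1.5317 + 5 = -2.698
Star Q: d = 1/p = 1/0.0113″ = 88.50 pc
Star Q: M = m − 5 log₁₀ d + 5 = 10.53 − 5·1.9469 + 5 = 5.795
ΔM = M_P − M_Q = -2.698 − (5.795) = -8.494; smaller M is more luminous → Star P.
L ratio = 10^(0.4 |ΔM|) = 10^3.397 = 2497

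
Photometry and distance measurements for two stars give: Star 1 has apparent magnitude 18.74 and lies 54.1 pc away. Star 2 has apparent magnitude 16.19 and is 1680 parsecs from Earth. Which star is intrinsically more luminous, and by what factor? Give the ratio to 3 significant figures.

Star 2 is more luminous, by a factor of 10100.

Star 1: M = m − 5 log₁₀ d + 5 = 18.74 − 5·1.7332 + 5 = 15.074
Star 2: M = m − 5 log₁₀ d + 5 = 16.19 − 5·3.2253 + 5 = 5.063
ΔM = M_1 − M_2 = 15.074 − (5.063) = 10.011; smaller M is more luminous → Star 2.
L ratio = 10^(0.4 |ΔM|) = 10^4.004 = 10100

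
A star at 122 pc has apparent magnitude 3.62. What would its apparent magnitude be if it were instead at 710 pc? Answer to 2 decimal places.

m ≈ 7.44

Flux ∝ 1/d², so Δm = 5 log₁₀(d₂/d₁) = 5 log₁₀(710/122) = 3.824
m₂ = m₁ + Δm = 3.62 + (3.824) = 7.444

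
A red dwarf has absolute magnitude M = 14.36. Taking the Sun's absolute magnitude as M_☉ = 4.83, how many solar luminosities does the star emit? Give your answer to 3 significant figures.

L/L_☉ ≈ 1.54×10^-4

M − M_☉ = 14.36 − 4.83 = 9.530
L/L_☉ = 10^(−0.4 (M − M_☉)) = 10^-3.812 = 1.542×10^-4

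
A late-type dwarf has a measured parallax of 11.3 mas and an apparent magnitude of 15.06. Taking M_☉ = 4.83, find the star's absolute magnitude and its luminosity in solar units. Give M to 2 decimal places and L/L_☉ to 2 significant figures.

M ≈ 10.33; L/L_☉ ≈ 6.3×10^-3

d = 1/p = 1000/11.3 mas = 88.50 pc
M = m − 5 log₁₀ d + 5 = 15.06 − 5·1.9469 + 5 = 10.325
M − M_☉ = 10.325 − 4.83 = 5.495
L/L_☉ = 10^(−0.4 × 5.495) = 6.336×10^-3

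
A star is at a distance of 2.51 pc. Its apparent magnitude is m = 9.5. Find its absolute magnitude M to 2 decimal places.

M ≈ 12.50

5 log₁₀(d/10 pc) = 5 log₁₀(2.510) − 5 = -3.002
M = m − 5 log₁₀(d/10) = 9.5 + 3.002 = 12.502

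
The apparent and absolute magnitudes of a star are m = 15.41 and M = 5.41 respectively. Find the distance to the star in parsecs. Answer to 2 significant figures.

d ≈ 1000 pc

μ = m − M = 10.000
m − M = 5 log₁₀ d − 5
log₁₀ d = (m − M)/5 + 1 = 3.0000
d = 10^3.0000 = 1000 pc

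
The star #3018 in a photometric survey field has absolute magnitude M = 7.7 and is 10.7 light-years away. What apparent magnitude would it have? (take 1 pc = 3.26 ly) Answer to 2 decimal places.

m ≈ 5.28

d = 10.7 ly / 3.26 = 3.282 pc
m = M + 5 log₁₀ d − 5 = 7.7 + 5·0.5162 − 5 = 5.281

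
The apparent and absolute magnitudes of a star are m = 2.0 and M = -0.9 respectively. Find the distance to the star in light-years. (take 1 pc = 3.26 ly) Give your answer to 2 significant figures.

d ≈ 120 ly

μ = m − M = 2.900
m − M = 5 log₁₀ d − 5
log₁₀ d = (m − M)/5 + 1 = 1.5800
d = 10^1.5800 = 38.02 pc
= 123.9 ly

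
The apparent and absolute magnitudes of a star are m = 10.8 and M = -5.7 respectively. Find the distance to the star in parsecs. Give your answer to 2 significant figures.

μ = m − M = 16.500
m − M = 5 log₁₀ d − 5
log₁₀ d = (m − M)/5 + 1 = 4.3000
d = 10^4.3000 = 19950 pc

d ≈ 20000 pc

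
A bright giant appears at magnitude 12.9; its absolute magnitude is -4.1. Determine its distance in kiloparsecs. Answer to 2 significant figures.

Distance modulus: m − M = 12.9 − (-4.1) = 17.000
m − M = 5 log₁₀ d − 5
log₁₀ d = (m − M)/5 + 1 = 4.4000
d = 10^4.4000 = 25120 pc
= 25.12 kpc

d ≈ 25 kpc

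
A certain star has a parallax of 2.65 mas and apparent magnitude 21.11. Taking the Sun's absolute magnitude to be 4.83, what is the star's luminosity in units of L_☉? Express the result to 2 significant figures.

d = 1/p = 1000/2.65 mas = 377.4 pc
M = m − 5 log₁₀ d + 5 = 21.11 − 5·2.5768 + 5 = 13.226
M − M_☉ = 13.226 − 4.83 = 8.396
L/L_☉ = 10^(−0.4 × 8.396) = 4.380×10^-4

L/L_☉ ≈ 4.4×10^-4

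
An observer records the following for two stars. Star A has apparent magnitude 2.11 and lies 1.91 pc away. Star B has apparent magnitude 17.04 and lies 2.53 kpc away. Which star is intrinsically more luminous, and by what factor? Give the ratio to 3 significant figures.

Star A: M = m − 5 log₁₀ d + 5 = 2.11 − 5·0.2810 + 5 = 5.705
Star B: d = 2.53 kpc = 2530 pc
Star B: M = m − 5 log₁₀ d + 5 = 17.04 − 5·3.4031 + 5 = 5.024
ΔM = M_A − M_B = 5.705 − (5.024) = 0.680; smaller M is more luminous → Star B.
L ratio = 10^(0.4 |ΔM|) = 10^0.272 = 1.871

Star B is more luminous, by a factor of 1.87.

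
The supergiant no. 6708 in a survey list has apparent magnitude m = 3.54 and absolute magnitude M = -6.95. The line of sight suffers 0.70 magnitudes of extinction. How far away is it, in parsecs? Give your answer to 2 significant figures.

m − M = 5 log₁₀(d/10 pc) + A  ⇒  3.54 − (-6.95) − 0.70 = 5 log₁₀(d/10)
9.790 = 5 log₁₀(d/10)
log₁₀ d = (m − M − A)/5 + 1 = 2.9580
d = 10^2.9580 = 907.8 pc

d ≈ 910 pc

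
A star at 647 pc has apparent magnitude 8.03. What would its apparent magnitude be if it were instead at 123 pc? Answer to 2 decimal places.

Flux ∝ 1/d², so Δm = 5 log₁₀(d₂/d₁) = 5 log₁₀(123/647) = -3.605
m₂ = m₁ + Δm = 8.03 + (-3.605) = 4.425

m ≈ 4.43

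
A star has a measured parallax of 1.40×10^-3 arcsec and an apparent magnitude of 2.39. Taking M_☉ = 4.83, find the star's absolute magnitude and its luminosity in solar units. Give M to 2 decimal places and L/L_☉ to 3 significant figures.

M ≈ -6.88; L/L_☉ ≈ 48300

d = 1/p = 1/1.40×10^-3″ = 714.3 pc
M = m − 5 log₁₀ d + 5 = 2.39 − 5·2.8539 + 5 = -6.879
M − M_☉ = -6.879 − 4.83 = -11.709
L/L_☉ = 10^(−0.4 × -11.709) = 48280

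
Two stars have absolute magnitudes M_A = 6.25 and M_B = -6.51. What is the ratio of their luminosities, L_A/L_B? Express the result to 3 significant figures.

ΔM = M_A − M_B = 12.76
L_A/L_B = 10^(−0.4 ΔM) = 10^-5.104 = 7.870×10^-6

L_A/L_B ≈ 7.87×10^-6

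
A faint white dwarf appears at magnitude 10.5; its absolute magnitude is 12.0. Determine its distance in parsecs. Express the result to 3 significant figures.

μ = m − M = -1.500
m − M = 5 log₁₀ d − 5
log₁₀ d = (m − M)/5 + 1 = 0.7000
d = 10^0.7000 = 5.012 pc

d ≈ 5.01 pc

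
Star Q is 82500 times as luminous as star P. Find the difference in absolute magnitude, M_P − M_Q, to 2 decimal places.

M_P − M_Q ≈ 12.29

Pogson: ΔM = −2.5 log₁₀(ratio) = −2.5 log₁₀(82500) = −2.5 × 4.9165 = -12.291
Star Q is brighter so has the smaller magnitude: M_P − M_Q is positive.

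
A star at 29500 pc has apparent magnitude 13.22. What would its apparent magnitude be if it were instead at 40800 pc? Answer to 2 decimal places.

Flux ∝ 1/d², so Δm = 5 log₁₀(d₂/d₁) = 5 log₁₀(40800/29500) = 0.704
m₂ = m₁ + Δm = 13.22 + (0.704) = 13.924

m ≈ 13.92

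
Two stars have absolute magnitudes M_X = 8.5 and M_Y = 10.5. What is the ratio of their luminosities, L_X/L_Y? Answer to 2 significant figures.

L_X/L_Y ≈ 6.3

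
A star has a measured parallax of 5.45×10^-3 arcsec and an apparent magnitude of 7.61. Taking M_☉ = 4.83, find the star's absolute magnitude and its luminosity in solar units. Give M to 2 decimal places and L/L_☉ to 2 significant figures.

M ≈ 1.29; L/L_☉ ≈ 26

d = 1/p = 1/5.45×10^-3″ = 183.5 pc
M = m − 5 log₁₀ d + 5 = 7.61 − 5·2.2636 + 5 = 1.292
M − M_☉ = 1.292 − 4.83 = -3.538
L/L_☉ = 10^(−0.4 × -3.538) = 26.01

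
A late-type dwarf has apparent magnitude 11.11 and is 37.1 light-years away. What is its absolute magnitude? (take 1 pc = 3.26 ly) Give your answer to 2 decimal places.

d = 37.1 ly / 3.26 = 11.38 pc
5 log₁₀(d/10 pc) = 5 log₁₀(11.38) − 5 = 0.281
M = m − 5 log₁₀(d/10) = 11.11 − 0.281 = 10.829

M ≈ 10.83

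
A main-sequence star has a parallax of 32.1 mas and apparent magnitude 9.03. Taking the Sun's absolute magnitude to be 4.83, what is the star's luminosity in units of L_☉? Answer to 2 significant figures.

d = 1/p = 1000/32.1 mas = 31.15 pc
M = m − 5 log₁₀ d + 5 = 9.03 − 5·1.4935 + 5 = 6.563
M − M_☉ = 6.563 − 4.83 = 1.733
L/L_☉ = 10^(−0.4 × 1.733) = 0.2028

L/L_☉ ≈ 0.20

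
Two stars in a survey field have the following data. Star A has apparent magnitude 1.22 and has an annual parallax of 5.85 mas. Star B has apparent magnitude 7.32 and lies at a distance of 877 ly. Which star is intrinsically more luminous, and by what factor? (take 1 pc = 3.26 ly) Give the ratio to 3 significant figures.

Star A is more luminous, by a factor of 111.

Star A: p = 5.85 mas = 5.85×10^-3″ → d = 1/p = 170.9 pc
Star A: M = m − 5 log₁₀ d + 5 = 1.22 − 5·2.2328 + 5 = -4.944
Star B: d = 877 ly / 3.26 = 269.0 pc
Star B: M = m − 5 log₁₀ d + 5 = 7.32 − 5·2.4298 + 5 = 0.171
ΔM = M_A − M_B = -4.944 − (0.171) = -5.115; smaller M is more luminous → Star A.
L ratio = 10^(0.4 |ΔM|) = 10^2.046 = 111.2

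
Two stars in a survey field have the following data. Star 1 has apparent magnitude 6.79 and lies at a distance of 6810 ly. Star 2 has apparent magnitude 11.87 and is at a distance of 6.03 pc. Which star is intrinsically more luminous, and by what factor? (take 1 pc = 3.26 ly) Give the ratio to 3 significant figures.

Star 1 is more luminous, by a factor of 1.29×10^7.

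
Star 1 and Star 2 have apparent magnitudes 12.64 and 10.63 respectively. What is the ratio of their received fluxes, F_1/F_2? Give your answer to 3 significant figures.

F_1/F_2 ≈ 0.157

Δm = 12.64 − (10.63) = 2.01
Flux ratio = 10^(−0.4 Δm) = 10^(−0.4 × 2.01) = 10^-0.804 = 0.1570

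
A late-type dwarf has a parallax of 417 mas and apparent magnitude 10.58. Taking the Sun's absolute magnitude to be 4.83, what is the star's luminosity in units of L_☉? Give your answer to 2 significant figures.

d = 1/p = 1000/417 mas = 2.398 pc
M = m − 5 log₁₀ d + 5 = 10.58 − 5·0.3799 + 5 = 13.681
M − M_☉ = 13.681 − 4.83 = 8.851
L/L_☉ = 10^(−0.4 × 8.851) = 2.882×10^-4

L/L_☉ ≈ 2.9×10^-4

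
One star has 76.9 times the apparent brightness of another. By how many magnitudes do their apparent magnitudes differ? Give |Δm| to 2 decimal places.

|Δm| ≈ 4.71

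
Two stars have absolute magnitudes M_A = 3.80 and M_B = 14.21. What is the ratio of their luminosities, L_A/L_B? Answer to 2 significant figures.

L_A/L_B ≈ 15000

ΔM = M_A − M_B = -10.41
L_A/L_B = 10^(−0.4 ΔM) = 10^4.164 = 14590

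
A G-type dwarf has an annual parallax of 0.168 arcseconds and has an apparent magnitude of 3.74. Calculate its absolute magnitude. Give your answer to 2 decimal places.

M ≈ 4.87

d = 1/p = 1/0.168″ = 5.952 pc
5 log₁₀(d/10 pc) = 5 log₁₀(5.952) − 5 = -1.127
M = m − 5 log₁₀(d/10) = 3.74 + 1.127 = 4.867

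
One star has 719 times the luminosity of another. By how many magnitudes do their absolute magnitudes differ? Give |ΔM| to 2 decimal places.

Pogson: ΔM = −2.5 log₁₀(ratio) = −2.5 log₁₀(719) = −2.5 × 2.8567 = -7.142

|ΔM| ≈ 7.14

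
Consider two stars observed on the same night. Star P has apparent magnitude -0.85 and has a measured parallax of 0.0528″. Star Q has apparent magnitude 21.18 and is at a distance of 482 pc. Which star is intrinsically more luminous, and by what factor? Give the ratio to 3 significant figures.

Star P is more luminous, by a factor of 1.00×10^6.

Star P: d = 1/p = 1/0.0528″ = 18.94 pc
Star P: M = m − 5 log₁₀ d + 5 = -0.85 − 5·1.2774 + 5 = -2.237
Star Q: M = m − 5 log₁₀ d + 5 = 21.18 − 5·2.6830 + 5 = 12.765
ΔM = M_P − M_Q = -2.237 − (12.765) = -15.002; smaller M is more luminous → Star P.
L ratio = 10^(0.4 |ΔM|) = 10^6.001 = 1.001×10^6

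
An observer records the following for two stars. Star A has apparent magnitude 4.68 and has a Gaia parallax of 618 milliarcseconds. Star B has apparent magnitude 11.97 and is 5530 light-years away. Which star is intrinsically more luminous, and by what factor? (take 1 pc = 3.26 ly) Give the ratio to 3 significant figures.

Star A: p = 618 mas = 0.618″ → d = 1/p = 1.618 pc
Star A: M = m − 5 log₁₀ d + 5 = 4.68 − 5·0.2090 + 5 = 8.635
Star B: d = 5530 ly / 3.26 = 1696 pc
Star B: M = m − 5 log₁₀ d + 5 = 11.97 − 5·3.2295 + 5 = 0.822
ΔM = M_A − M_B = 8.635 − (0.822) = 7.812; smaller M is more luminous → Star B.
L ratio = 10^(0.4 |ΔM|) = 10^3.125 = 1333

Star B is more luminous, by a factor of 1330.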